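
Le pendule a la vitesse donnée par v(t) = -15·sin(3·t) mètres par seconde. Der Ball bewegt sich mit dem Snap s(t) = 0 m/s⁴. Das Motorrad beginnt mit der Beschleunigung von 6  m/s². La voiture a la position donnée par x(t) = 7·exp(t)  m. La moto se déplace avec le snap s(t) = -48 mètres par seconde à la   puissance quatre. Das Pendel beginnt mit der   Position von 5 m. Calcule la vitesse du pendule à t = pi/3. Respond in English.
Using v(t) = -15·sin(3·t) and substituting t = pi/3, we find v = 0.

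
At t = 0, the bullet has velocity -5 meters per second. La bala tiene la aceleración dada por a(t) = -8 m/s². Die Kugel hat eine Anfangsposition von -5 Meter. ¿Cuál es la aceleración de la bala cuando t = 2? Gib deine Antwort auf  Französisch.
Nous avons l'accélération a(t) = -8. En substituant t = 2: a(2) = -8.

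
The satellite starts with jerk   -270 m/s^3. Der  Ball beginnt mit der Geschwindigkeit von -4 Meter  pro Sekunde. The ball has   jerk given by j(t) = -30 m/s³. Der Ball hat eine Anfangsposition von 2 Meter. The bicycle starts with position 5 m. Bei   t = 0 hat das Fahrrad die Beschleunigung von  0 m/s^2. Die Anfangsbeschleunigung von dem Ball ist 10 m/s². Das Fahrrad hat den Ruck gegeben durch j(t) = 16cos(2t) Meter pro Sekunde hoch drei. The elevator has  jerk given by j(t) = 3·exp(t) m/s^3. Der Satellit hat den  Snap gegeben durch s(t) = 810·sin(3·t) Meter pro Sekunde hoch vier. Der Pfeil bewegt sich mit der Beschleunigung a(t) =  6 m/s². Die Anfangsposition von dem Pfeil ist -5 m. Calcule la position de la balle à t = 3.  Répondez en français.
En partant du jerk j(t) = -30, nous prenons 3 primitives. En prenant ∫j(t)dt et en appliquant a(0) = 10, nous trouvons a(t) = 10 - 30·t. La primitive de l'accélération est la vitesse. En utilisant v(0) = -4, nous obtenons v(t) = -15·t^2 + 10·t - 4. L'intégrale de la vitesse, avec x(0) = 2, donne la position: x(t) = -5·t^3 + 5·t^2 - 4·t + 2. De l'équation de la position x(t) = -5·t^3 + 5·t^2 - 4·t + 2, nous substituons t = 3 pour obtenir x = -100.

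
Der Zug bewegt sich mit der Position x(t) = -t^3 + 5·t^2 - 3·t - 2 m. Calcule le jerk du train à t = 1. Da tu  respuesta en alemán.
Wir müssen unsere Gleichung für die Position x(t) = -t^3 + 5·t^2 - 3·t - 2 3-mal ableiten. Durch Ableiten von der Position erhalten wir die Geschwindigkeit: v(t) = -3·t^2 + 10·t - 3. Mit d/dt von v(t) finden wir a(t) = 10 - 6·t. Die Ableitung von der Beschleunigung ergibt den Ruck: j(t) = -6. Aus der Gleichung für den Ruck j(t) = -6, setzen wir t = 1 ein und erhalten j = -6.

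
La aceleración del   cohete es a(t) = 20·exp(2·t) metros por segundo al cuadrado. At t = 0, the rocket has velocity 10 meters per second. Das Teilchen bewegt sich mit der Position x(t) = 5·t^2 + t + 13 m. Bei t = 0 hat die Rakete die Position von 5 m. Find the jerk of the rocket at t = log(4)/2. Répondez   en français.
Pour résoudre ceci, nous devons prendre 1 dérivée de notre équation de l'accélération a(t) = 20·exp(2·t). En dérivant l'accélération, nous obtenons le jerk: j(t) = 40·exp(2·t). En utilisant j(t) = 40·exp(2·t) et en substituant t = log(4)/2, nous trouvons j = 160.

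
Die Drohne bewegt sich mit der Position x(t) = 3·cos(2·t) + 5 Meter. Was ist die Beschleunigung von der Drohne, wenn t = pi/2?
Wir müssen unsere Gleichung für die Position x(t) = 3·cos(2·t) + 5 2-mal ableiten. Mit d/dt von x(t) finden wir v(t) = -6·sin(2·t). Mit d/dt von v(t) finden wir a(t) = -12·cos(2·t). Wir haben die Beschleunigung a(t) = -12·cos(2·t). Durch Einsetzen von t = pi/2: a(pi/2) = 12.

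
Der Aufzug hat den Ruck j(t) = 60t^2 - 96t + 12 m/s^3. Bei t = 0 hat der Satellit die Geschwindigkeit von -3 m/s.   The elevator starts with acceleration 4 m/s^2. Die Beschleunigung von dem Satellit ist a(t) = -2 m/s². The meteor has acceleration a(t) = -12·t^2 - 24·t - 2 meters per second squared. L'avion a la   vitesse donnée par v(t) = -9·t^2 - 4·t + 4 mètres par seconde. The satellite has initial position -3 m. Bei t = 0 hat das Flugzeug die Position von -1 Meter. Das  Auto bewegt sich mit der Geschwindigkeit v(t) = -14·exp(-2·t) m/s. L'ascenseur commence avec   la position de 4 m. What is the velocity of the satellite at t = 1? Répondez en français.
Nous devons intégrer notre équation de l'accélération a(t) = -2 1 fois. En prenant ∫a(t)dt et en appliquant v(0) = -3, nous trouvons v(t) = -2·t - 3. En utilisant v(t) = -2·t - 3 et en substituant t = 1, nous trouvons v = -5.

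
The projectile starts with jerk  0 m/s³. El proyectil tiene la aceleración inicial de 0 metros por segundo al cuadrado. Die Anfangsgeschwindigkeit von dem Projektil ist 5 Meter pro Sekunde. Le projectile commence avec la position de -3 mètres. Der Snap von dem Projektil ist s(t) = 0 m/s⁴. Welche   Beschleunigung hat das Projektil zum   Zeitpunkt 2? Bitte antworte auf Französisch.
En partant du snap s(t) = 0, nous prenons 2 intégrales. En prenant ∫s(t)dt et en appliquant j(0) = 0, nous trouvons j(t) = 0. L'intégrale du jerk est l'accélération. En utilisant a(0) = 0, nous obtenons a(t) = 0. De l'équation de l'accélération a(t) = 0, nous substituons t = 2 pour obtenir a = 0.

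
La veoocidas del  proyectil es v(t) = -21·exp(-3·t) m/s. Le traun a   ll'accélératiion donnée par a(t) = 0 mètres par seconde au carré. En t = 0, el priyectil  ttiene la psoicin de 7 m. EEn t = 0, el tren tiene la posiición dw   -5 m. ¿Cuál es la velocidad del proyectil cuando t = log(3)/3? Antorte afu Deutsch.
Wir haben die Geschwindigkeit v(t) = -21·exp(-3·t). Durch Einsetzen von t = log(3)/3: v(log(3)/3) = -7.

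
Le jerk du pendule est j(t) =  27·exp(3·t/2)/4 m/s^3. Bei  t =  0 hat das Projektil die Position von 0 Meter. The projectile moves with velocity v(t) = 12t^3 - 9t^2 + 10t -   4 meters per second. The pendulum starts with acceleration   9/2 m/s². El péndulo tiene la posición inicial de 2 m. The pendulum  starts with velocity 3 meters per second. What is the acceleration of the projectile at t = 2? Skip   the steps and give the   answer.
a(2) = 118.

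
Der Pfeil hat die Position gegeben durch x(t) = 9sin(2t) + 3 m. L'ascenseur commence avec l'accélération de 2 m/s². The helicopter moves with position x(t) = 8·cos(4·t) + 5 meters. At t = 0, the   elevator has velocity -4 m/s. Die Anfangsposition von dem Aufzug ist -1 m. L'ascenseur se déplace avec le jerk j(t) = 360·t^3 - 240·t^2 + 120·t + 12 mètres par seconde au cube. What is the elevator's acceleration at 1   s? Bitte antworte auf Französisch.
En partant du jerk j(t) = 360·t^3 - 240·t^2 + 120·t + 12, nous prenons 1 intégrale. En prenant ∫j(t)dt et en appliquant a(0) = 2, nous trouvons a(t) = 90·t^4 - 80·t^3 + 60·t^2 + 12·t + 2. En utilisant a(t) = 90·t^4 - 80·t^3 + 60·t^2 + 12·t + 2 et en substituant t = 1, nous trouvons a = 84.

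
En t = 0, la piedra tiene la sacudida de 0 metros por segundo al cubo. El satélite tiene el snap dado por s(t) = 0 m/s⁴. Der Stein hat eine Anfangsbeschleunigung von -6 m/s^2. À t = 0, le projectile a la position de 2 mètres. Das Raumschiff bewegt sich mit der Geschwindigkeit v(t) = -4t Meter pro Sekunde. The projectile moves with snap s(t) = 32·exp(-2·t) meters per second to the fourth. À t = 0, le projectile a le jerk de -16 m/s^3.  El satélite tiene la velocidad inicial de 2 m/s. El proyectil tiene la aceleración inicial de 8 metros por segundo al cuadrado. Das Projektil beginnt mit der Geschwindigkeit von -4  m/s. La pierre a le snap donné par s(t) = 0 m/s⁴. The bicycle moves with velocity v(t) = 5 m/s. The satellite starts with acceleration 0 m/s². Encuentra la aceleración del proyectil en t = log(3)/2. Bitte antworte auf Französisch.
Nous devons intégrer notre équation du snap s(t) = 32·exp(-2·t) 2 fois. En intégrant le snap et en utilisant la condition initiale j(0) = -16, nous obtenons j(t) = -16·exp(-2·t). L'intégrale du jerk, avec a(0) = 8, donne l'accélération: a(t) = 8·exp(-2·t). Nous avons l'accélération a(t) = 8·exp(-2·t). En substituant t = log(3)/2: a(log(3)/2) = 8/3.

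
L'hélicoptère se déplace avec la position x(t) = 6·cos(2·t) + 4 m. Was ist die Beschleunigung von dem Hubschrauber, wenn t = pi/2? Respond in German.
Um dies zu lösen, müssen wir 2 Ableitungen unserer Gleichung für die Position x(t) = 6·cos(2·t) + 4 nehmen. Die Ableitung von der Position ergibt die Geschwindigkeit: v(t) = -12·sin(2·t). Durch Ableiten von der Geschwindigkeit erhalten wir die Beschleunigung: a(t) = -24·cos(2·t). Aus der Gleichung für die Beschleunigung a(t) = -24·cos(2·t), setzen wir t = pi/2 ein und erhalten a = 24.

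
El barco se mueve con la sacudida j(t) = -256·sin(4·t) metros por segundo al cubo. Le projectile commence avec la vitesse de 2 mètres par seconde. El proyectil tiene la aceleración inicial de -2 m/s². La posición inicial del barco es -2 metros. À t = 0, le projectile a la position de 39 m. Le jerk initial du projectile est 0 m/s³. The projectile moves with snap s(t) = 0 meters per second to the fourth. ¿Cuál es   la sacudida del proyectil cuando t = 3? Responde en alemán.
Wir müssen das Integral unserer Gleichung für den Snap s(t) = 0 1-mal finden. Das Integral von dem Snap ist der Ruck. Mit j(0) = 0 erhalten wir j(t) = 0. Mit j(t) = 0 und Einsetzen von t = 3, finden wir j = 0.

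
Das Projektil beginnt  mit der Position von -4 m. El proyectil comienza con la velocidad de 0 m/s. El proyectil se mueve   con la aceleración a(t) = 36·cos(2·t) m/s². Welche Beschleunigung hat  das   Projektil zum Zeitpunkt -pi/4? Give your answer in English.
Using a(t) = 36·cos(2·t) and substituting t = -pi/4, we find a = 0.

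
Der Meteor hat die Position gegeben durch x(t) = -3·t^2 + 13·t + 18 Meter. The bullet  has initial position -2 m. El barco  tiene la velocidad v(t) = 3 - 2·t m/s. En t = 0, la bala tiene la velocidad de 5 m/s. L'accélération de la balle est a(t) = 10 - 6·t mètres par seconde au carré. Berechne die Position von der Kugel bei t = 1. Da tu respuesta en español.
Partiendo de la aceleración a(t) = 10 - 6·t, tomamos 2 integrales. Tomando ∫a(t)dt y aplicando v(0) = 5, encontramos v(t) = -3·t^2 + 10·t + 5. Tomando ∫v(t)dt y aplicando x(0) = -2, encontramos x(t) = -t^3 + 5·t^2 + 5·t - 2. Usando x(t) = -t^3 + 5·t^2 + 5·t - 2 y sustituyendo t = 1, encontramos x = 7.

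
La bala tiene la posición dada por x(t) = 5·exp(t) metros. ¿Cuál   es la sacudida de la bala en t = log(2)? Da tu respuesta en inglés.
To solve this, we need to take 3 derivatives of our position equation x(t) = 5·exp(t). The derivative of position gives velocity: v(t) = 5·exp(t). The derivative of velocity gives acceleration: a(t) = 5·exp(t). The derivative of acceleration gives jerk: j(t) = 5·exp(t). We have jerk j(t) = 5·exp(t). Substituting t = log(2): j(log(2)) = 10.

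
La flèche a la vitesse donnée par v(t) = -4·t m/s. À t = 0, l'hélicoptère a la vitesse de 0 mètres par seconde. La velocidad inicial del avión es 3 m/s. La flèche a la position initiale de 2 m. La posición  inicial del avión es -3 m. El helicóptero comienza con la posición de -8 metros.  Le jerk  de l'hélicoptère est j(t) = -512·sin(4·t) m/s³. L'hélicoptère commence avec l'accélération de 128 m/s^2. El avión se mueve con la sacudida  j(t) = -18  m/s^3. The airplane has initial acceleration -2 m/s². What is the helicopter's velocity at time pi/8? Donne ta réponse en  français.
Nous devons trouver l'intégrale de notre équation du jerk j(t) = -512·sin(4·t) 2 fois. L'intégrale du jerk, avec a(0) = 128, donne l'accélération: a(t) = 128·cos(4·t). L'intégrale de l'accélération est la vitesse. En utilisant v(0) = 0, nous obtenons v(t) = 32·sin(4·t). De l'équation de la vitesse v(t) = 32·sin(4·t), nous substituons t = pi/8 pour obtenir v = 32.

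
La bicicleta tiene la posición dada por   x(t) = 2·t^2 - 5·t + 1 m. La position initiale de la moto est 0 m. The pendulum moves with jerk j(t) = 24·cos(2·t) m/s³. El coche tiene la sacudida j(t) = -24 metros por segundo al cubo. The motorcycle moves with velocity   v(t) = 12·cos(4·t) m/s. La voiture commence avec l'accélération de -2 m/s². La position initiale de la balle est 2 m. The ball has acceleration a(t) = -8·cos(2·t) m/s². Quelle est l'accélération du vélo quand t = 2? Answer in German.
Wir müssen unsere Gleichung für die Position x(t) = 2·t^2 - 5·t + 1 2-mal ableiten. Mit d/dt von x(t) finden wir v(t) = 4·t - 5. Die Ableitung von der Geschwindigkeit ergibt die Beschleunigung: a(t) = 4. Wir haben die Beschleunigung a(t) = 4. Durch Einsetzen von t = 2: a(2) = 4.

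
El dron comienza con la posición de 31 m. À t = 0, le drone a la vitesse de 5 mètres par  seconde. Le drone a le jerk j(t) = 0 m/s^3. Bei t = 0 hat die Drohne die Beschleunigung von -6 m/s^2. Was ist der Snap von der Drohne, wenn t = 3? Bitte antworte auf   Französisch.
Pour résoudre ceci, nous devons prendre 1 dérivée de notre équation du jerk j(t) = 0. En prenant d/dt de j(t), nous trouvons s(t) = 0. Nous avons le snap s(t) = 0. En substituant t = 3: s(3) = 0.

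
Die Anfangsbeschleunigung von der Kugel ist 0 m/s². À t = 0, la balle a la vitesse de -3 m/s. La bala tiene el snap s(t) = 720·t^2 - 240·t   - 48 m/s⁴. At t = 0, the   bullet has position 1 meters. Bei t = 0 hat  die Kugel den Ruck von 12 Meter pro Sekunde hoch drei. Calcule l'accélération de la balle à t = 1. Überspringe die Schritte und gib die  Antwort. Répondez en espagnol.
La aceleración en t = 1 es a = 8.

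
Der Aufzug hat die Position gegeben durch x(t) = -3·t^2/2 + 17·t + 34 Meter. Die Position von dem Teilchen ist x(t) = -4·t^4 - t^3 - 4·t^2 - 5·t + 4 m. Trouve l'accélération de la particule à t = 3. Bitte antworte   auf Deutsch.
Wir müssen unsere Gleichung für die Position x(t) = -4·t^4 - t^3 - 4·t^2 - 5·t + 4 2-mal ableiten. Mit d/dt von x(t) finden wir v(t) = -16·t^3 - 3·t^2 - 8·t - 5. Durch Ableiten von der Geschwindigkeit erhalten wir die Beschleunigung: a(t) = -48·t^2 - 6·t - 8. Aus der Gleichung für die Beschleunigung a(t) = -48·t^2 - 6·t - 8, setzen wir t = 3 ein und erhalten a = -458.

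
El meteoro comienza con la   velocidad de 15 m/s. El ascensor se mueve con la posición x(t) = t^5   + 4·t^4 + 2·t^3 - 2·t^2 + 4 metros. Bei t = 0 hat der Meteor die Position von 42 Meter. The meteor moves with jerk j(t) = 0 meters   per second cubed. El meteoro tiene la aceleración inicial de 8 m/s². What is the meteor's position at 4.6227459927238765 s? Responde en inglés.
To find the answer, we compute 3 antiderivatives of j(t) = 0. The integral of jerk, with a(0) = 8, gives acceleration: a(t) = 8. The antiderivative of acceleration is velocity. Using v(0) = 15, we get v(t) = 8·t + 15. Finding the integral of v(t) and using x(0) = 42: x(t) = 4·t^2 + 15·t + 42. We have position x(t) = 4·t^2 + 15·t + 42. Substituting t = 4.6227459927238765: x(4.6227459927238765) = 196.820311943837.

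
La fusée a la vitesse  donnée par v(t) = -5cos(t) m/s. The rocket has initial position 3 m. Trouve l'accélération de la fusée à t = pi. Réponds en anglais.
We must differentiate our velocity equation v(t) = -5·cos(t) 1 time. The derivative of velocity gives acceleration: a(t) = 5·sin(t). Using a(t) = 5·sin(t) and substituting t = pi, we find a = 0.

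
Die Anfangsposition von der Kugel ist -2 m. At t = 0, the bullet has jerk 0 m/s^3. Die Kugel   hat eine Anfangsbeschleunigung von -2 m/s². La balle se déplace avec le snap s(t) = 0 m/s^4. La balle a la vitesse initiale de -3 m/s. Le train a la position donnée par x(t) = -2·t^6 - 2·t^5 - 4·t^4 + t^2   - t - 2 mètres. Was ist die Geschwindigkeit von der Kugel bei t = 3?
Wir müssen die Stammfunktion unserer Gleichung für den Snap s(t) = 0 3-mal finden. Das Integral von dem Snap ist der Ruck. Mit j(0) = 0 erhalten wir j(t) = 0. Die Stammfunktion von dem Ruck ist die Beschleunigung. Mit a(0) = -2 erhalten wir a(t) = -2. Mit ∫a(t)dt und Anwendung von v(0) = -3, finden wir v(t) = -2·t - 3. Aus der Gleichung für die Geschwindigkeit v(t) = -2·t - 3, setzen wir t = 3 ein und erhalten v = -9.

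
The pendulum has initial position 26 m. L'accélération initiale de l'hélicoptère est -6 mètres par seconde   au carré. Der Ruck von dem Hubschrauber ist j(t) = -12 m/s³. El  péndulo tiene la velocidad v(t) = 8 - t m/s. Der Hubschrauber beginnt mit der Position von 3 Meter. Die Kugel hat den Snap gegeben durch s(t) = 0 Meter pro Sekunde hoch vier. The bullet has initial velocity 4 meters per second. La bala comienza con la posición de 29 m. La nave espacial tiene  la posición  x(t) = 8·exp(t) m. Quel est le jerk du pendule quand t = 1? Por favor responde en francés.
Pour résoudre ceci, nous devons prendre 2 dérivées de notre équation de la vitesse v(t) = 8 - t. En prenant d/dt de v(t), nous trouvons a(t) = -1. En dérivant l'accélération, nous obtenons le jerk: j(t) = 0. De l'équation du jerk j(t) = 0, nous substituons t = 1 pour obtenir j = 0.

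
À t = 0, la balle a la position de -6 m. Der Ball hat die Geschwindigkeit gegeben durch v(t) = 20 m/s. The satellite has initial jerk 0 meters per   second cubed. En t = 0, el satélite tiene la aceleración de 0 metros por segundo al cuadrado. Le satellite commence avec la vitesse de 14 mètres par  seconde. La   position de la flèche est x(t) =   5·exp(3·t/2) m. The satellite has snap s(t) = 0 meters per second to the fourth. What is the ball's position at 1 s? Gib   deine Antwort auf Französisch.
Nous devons intégrer notre équation de la vitesse v(t) = 20 1 fois. En prenant ∫v(t)dt et en appliquant x(0) = -6, nous trouvons x(t) = 20·t - 6. Nous avons la position x(t) = 20·t - 6. En substituant t = 1: x(1) = 14.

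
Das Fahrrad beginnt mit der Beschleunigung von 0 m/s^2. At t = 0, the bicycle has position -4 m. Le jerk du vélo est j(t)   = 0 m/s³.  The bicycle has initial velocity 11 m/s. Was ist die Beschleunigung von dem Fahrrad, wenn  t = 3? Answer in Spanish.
Necesitamos integrar nuestra ecuación de la sacudida j(t) = 0 1 vez. La antiderivada de la sacudida, con a(0) = 0, da la aceleración: a(t) = 0. Usando a(t) = 0 y sustituyendo t = 3, encontramos a = 0.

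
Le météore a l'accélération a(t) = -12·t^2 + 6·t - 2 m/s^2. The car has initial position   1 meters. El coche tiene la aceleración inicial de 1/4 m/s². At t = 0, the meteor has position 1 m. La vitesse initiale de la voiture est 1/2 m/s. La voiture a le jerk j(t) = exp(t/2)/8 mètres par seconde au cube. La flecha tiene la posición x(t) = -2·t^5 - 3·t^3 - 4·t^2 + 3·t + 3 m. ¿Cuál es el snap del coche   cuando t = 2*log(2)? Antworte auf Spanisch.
Partiendo de la sacudida j(t) = exp(t/2)/8, tomamos 1 derivada. Derivando la sacudida, obtenemos el snap: s(t) = exp(t/2)/16. De la ecuación del snap s(t) = exp(t/2)/16, sustituimos t = 2*log(2) para obtener s = 1/8.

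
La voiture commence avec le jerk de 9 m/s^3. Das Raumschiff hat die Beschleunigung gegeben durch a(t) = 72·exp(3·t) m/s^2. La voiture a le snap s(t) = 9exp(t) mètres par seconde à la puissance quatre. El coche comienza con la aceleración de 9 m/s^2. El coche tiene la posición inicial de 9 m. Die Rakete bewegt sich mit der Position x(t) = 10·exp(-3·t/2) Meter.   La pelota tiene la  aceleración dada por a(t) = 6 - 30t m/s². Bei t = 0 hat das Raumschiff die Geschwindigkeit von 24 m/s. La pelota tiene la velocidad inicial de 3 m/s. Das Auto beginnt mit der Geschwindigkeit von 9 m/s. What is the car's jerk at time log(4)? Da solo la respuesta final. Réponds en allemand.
j(log(4)) = 36.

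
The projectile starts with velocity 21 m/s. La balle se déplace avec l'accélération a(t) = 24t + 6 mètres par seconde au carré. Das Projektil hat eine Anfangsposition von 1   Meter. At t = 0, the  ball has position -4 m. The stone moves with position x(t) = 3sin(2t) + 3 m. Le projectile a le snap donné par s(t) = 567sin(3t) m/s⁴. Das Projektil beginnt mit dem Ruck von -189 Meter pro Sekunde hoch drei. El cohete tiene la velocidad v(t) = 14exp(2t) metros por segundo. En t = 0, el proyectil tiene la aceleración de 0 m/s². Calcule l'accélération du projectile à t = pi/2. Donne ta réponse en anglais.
We need to integrate our snap equation s(t) = 567·sin(3·t) 2 times. The antiderivative of snap is jerk. Using j(0) = -189, we get j(t) = -189·cos(3·t). Integrating jerk and using the initial condition a(0) = 0, we get a(t) = -63·sin(3·t). Using a(t) = -63·sin(3·t) and substituting t = pi/2, we find a = 63.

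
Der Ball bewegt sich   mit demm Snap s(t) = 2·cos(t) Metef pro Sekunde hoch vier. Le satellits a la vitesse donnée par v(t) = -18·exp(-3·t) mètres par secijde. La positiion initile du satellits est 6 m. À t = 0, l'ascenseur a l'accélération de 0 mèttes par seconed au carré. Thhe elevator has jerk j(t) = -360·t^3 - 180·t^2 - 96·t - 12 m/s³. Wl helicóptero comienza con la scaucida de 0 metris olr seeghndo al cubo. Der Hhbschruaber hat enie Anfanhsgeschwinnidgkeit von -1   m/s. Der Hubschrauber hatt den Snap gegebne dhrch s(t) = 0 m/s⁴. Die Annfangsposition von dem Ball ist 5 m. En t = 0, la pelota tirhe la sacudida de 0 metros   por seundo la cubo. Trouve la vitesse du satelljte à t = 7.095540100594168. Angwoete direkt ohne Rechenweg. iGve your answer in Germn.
Bei t = 7.095540100594168, v = -1.02473311191455E-8.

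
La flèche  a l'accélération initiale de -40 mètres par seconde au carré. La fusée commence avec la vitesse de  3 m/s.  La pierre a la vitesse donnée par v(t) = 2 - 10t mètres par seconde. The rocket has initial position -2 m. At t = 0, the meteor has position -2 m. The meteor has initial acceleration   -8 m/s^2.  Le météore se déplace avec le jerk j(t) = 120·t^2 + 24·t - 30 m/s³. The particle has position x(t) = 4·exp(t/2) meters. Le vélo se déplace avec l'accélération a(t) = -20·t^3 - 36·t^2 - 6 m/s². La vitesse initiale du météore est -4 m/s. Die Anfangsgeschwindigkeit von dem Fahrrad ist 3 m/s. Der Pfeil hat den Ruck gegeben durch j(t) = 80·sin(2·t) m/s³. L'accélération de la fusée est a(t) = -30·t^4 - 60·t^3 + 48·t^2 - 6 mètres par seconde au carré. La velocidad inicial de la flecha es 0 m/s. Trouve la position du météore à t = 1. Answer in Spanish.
Debemos encontrar la integral de nuestra ecuación de la sacudida j(t) = 120·t^2 + 24·t - 30 3 veces. Tomando ∫j(t)dt y aplicando a(0) = -8, encontramos a(t) = 40·t^3 + 12·t^2 - 30·t - 8. La antiderivada de la aceleración, con v(0) = -4, da la velocidad: v(t) = 10·t^4 + 4·t^3 - 15·t^2 - 8·t - 4. Tomando ∫v(t)dt y aplicando x(0) = -2, encontramos x(t) = 2·t^5 + t^4 - 5·t^3 - 4·t^2 - 4·t - 2. Usando x(t) = 2·t^5 + t^4 - 5·t^3 - 4·t^2 - 4·t - 2 y sustituyendo t = 1, encontramos x = -12.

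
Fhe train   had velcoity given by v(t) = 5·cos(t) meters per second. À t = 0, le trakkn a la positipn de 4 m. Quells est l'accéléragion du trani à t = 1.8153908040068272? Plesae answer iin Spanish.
Debemos derivar nuestra ecuación de la velocidad v(t) = 5·cos(t) 1 vez. La derivada de la velocidad da la aceleración: a(t) = -5·sin(t). De la ecuación de la aceleración a(t) = -5·sin(t), sustituimos t = 1.8153908040068272 para obtener a = -4.85117803659053.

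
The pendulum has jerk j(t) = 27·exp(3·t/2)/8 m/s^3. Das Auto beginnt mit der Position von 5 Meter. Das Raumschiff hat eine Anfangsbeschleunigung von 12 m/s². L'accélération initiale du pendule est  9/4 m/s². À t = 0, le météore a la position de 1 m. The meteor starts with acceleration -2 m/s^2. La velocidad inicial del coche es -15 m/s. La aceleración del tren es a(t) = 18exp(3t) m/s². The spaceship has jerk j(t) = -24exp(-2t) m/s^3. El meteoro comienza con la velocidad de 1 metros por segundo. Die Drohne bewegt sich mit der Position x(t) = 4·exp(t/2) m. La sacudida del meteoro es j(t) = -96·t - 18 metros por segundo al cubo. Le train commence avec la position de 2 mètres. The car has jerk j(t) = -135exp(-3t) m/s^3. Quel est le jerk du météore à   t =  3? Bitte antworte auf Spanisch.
De la ecuación de la sacudida j(t) = -96·t - 18, sustituimos t = 3 para obtener j = -306.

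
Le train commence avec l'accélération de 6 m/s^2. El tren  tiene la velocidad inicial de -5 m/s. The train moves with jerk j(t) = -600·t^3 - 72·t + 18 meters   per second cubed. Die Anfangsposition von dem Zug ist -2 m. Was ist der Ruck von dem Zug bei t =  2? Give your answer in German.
Aus der Gleichung für den Ruck j(t) = -600·t^3 - 72·t + 18, setzen wir t = 2 ein und erhalten j = -4926.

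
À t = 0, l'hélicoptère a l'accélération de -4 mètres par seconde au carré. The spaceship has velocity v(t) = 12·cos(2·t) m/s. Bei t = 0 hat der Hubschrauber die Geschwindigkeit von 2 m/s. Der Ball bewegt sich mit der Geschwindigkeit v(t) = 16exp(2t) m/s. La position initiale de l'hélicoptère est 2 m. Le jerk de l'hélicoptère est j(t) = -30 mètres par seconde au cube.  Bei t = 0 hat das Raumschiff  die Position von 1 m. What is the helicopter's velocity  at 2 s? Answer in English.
To solve this, we need to take 2 integrals of our jerk equation j(t) = -30. The integral of jerk is acceleration. Using a(0) = -4, we get a(t) = -30·t - 4. Integrating acceleration and using the initial condition v(0) = 2, we get v(t) = -15·t^2 - 4·t + 2. From the given velocity equation v(t) = -15·t^2 - 4·t + 2, we substitute t = 2 to get v = -66.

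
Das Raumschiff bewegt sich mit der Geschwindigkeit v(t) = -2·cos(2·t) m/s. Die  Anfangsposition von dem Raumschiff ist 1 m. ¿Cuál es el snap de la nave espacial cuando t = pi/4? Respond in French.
Nous devons dériver notre équation de la vitesse v(t) = -2·cos(2·t) 3 fois. En prenant d/dt de v(t), nous trouvons a(t) = 4·sin(2·t). La dérivée de l'accélération donne le jerk: j(t) = 8·cos(2·t). En dérivant le jerk, nous obtenons le snap: s(t) = -16·sin(2·t). De l'équation du snap s(t) = -16·sin(2·t), nous substituons t = pi/4 pour obtenir s = -16.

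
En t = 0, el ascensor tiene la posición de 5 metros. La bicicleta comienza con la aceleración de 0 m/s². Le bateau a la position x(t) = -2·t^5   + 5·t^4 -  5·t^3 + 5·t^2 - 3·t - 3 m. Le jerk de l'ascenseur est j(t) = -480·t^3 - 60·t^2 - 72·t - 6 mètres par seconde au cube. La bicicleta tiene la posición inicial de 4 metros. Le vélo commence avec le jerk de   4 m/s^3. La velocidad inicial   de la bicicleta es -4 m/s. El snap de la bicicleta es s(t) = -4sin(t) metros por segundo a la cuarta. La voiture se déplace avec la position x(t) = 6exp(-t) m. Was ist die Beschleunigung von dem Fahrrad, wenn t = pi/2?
Wir müssen das Integral unserer Gleichung für den Snap s(t) = -4·sin(t) 2-mal finden. Das Integral von dem Snap, mit j(0) = 4, ergibt den Ruck: j(t) = 4·cos(t). Mit ∫j(t)dt und Anwendung von a(0) = 0, finden wir a(t) = 4·sin(t). Aus der Gleichung für die Beschleunigung a(t) = 4·sin(t), setzen wir t = pi/2 ein und erhalten a = 4.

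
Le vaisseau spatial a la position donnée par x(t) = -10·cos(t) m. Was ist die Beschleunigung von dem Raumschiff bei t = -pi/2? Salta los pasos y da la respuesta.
Die Beschleunigung bei t = -pi/2 ist a = 0.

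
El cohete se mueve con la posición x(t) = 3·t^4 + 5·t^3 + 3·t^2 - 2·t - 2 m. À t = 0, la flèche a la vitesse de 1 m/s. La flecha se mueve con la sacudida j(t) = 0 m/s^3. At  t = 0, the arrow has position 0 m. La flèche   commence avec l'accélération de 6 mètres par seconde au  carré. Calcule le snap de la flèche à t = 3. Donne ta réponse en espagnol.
Debemos derivar nuestra ecuación de la sacudida j(t) = 0 1 vez. La derivada de la sacudida da el snap: s(t) = 0. Tenemos el snap s(t) = 0. Sustituyendo t = 3: s(3) = 0.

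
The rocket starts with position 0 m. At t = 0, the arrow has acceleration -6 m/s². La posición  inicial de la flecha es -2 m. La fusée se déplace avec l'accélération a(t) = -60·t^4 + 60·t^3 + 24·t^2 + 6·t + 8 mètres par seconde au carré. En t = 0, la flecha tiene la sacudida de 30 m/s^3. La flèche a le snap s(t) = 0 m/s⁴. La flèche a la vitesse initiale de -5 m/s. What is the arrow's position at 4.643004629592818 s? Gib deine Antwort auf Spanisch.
Para resolver esto, necesitamos tomar 4 integrales de nuestra ecuación del snap s(t) = 0. La integral del snap es la sacudida. Usando j(0) = 30, obtenemos j(t) = 30. Tomando ∫j(t)dt y aplicando a(0) = -6, encontramos a(t) = 30·t - 6. La antiderivada de la aceleración es la velocidad. Usando v(0) = -5, obtenemos v(t) = 15·t^2 - 6·t - 5. Integrando la velocidad y usando la condición inicial x(0) = -2, obtenemos x(t) = 5·t^3 - 3·t^2 - 5·t - 2. Tenemos la posición x(t) = 5·t^3 - 3·t^2 - 5·t - 2. Sustituyendo t = 4.643004629592818: x(4.643004629592818) = 410.570176450434.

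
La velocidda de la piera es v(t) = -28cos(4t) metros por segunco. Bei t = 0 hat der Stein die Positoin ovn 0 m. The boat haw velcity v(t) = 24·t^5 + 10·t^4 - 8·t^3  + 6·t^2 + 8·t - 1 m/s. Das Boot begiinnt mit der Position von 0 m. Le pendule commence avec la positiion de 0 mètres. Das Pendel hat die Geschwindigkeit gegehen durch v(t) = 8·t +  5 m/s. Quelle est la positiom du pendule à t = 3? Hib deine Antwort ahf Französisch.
Nous devons trouver l'intégrale de notre équation de la vitesse v(t) = 8·t + 5 1 fois. En intégrant la vitesse et en utilisant la condition initiale x(0) = 0, nous obtenons x(t) = 4·t^2 + 5·t. En utilisant x(t) = 4·t^2 + 5·t et en substituant t = 3, nous trouvons x = 51.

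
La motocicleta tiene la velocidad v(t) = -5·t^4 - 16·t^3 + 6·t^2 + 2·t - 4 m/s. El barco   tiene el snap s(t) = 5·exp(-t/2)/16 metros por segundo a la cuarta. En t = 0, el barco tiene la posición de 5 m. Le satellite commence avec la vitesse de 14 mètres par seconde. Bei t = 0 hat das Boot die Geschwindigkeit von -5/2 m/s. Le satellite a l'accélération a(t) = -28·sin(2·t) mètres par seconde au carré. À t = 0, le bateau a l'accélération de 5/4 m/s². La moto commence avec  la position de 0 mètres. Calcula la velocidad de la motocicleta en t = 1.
Tenemos la velocidad v(t) = -5·t^4 - 16·t^3 + 6·t^2 + 2·t - 4. Sustituyendo t = 1: v(1) = -17.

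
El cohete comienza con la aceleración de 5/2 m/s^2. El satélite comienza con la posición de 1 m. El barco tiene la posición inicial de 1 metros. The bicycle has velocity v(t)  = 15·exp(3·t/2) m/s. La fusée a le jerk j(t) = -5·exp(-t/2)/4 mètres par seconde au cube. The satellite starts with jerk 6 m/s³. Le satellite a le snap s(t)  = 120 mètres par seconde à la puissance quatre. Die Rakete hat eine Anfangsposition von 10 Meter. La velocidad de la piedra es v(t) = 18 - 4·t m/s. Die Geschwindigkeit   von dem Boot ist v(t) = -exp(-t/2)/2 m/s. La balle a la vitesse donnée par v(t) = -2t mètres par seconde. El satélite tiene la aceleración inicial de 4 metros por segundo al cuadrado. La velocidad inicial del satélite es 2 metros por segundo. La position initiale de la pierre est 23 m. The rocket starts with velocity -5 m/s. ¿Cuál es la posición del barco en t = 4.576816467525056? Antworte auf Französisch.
Pour résoudre ceci, nous devons prendre 1 intégrale de notre équation de la vitesse v(t) = -exp(-t/2)/2. La primitive de la vitesse est la position. En utilisant x(0) = 1, nous obtenons x(t) = exp(-t/2). De l'équation de la position x(t) = exp(-t/2), nous substituons t = 4.576816467525056 pour obtenir x = 0.101427782747365.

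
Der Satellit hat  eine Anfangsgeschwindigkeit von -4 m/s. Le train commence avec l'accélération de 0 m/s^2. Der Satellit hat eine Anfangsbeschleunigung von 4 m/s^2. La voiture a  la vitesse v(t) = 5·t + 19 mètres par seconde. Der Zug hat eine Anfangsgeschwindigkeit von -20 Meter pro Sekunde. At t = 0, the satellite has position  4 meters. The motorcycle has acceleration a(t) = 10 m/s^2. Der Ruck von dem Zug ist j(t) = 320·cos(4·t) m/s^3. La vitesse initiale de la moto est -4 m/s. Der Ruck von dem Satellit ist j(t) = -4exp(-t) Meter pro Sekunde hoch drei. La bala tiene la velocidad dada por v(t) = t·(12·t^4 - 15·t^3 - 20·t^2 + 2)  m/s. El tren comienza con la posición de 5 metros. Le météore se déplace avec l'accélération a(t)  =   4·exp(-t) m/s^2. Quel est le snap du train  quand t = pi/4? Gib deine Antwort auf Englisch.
To solve this, we need to take 1 derivative of our jerk equation j(t) = 320·cos(4·t). Differentiating jerk, we get snap: s(t) = -1280·sin(4·t). Using s(t) = -1280·sin(4·t) and substituting t = pi/4, we find s = 0.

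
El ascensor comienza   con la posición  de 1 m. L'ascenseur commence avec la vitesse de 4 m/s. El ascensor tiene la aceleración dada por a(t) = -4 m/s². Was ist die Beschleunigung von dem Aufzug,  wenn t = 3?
Wir haben die Beschleunigung a(t) = -4. Durch Einsetzen von t = 3: a(3) = -4.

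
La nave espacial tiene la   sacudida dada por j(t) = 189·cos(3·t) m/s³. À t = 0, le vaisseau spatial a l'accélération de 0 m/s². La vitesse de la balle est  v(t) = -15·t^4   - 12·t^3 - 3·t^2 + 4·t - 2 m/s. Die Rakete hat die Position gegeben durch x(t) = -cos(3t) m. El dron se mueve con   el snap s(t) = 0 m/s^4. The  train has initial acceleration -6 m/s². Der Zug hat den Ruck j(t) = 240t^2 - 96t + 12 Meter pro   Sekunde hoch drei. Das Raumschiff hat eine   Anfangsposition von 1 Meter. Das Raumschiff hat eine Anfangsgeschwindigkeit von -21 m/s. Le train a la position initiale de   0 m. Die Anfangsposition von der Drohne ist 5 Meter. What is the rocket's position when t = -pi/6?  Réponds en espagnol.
Tenemos la posición x(t) = -cos(3·t). Sustituyendo t = -pi/6: x(-pi/6) = 0.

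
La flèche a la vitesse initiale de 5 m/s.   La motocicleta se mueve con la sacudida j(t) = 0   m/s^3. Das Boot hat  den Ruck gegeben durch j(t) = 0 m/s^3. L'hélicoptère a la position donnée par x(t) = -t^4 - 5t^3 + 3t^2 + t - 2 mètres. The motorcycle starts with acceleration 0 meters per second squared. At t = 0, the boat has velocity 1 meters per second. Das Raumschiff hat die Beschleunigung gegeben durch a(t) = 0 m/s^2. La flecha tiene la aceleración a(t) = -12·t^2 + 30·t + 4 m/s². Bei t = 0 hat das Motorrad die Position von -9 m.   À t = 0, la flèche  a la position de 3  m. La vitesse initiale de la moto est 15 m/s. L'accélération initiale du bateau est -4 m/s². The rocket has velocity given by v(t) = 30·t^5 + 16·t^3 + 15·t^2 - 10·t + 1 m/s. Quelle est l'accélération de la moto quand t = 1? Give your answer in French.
Nous devons trouver la primitive de notre équation du jerk j(t) = 0 1 fois. En intégrant le jerk et en utilisant la condition initiale a(0) = 0, nous obtenons a(t) = 0. De l'équation de l'accélération a(t) = 0, nous substituons t = 1 pour obtenir a = 0.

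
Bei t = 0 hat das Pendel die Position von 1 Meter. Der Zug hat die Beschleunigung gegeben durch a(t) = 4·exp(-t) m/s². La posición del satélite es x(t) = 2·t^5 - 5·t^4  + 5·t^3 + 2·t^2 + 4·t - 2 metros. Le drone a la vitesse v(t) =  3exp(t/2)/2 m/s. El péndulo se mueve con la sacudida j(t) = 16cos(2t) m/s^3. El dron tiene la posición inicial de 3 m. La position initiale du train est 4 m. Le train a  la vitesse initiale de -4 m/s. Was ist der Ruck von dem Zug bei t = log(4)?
Um dies zu lösen, müssen wir 1 Ableitung unserer Gleichung für die Beschleunigung a(t) = 4·exp(-t) nehmen. Die Ableitung von der Beschleunigung ergibt den Ruck: j(t) = -4·exp(-t). Aus der Gleichung für den Ruck j(t) = -4·exp(-t), setzen wir t = log(4) ein und erhalten j = -1.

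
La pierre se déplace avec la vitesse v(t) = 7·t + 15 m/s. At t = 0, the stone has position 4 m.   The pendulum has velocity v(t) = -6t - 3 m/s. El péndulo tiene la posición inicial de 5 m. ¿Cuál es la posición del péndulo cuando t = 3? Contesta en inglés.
Starting from velocity v(t) = -6·t - 3, we take 1 integral. Finding the antiderivative of v(t) and using x(0) = 5: x(t) = -3·t^2 - 3·t + 5. We have position x(t) = -3·t^2 - 3·t + 5. Substituting t = 3: x(3) = -31.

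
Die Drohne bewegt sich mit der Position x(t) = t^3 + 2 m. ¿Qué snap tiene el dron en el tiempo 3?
Para resolver esto, necesitamos tomar 4 derivadas de nuestra ecuación de la posición x(t) = t^3 + 2. Derivando la posición, obtenemos la velocidad: v(t) = 3·t^2. Derivando la velocidad, obtenemos la aceleración: a(t) = 6·t. Derivando la aceleración, obtenemos la sacudida: j(t) = 6. Tomando d/dt de j(t), encontramos s(t) = 0. Tenemos el snap s(t) = 0. Sustituyendo t = 3: s(3) = 0.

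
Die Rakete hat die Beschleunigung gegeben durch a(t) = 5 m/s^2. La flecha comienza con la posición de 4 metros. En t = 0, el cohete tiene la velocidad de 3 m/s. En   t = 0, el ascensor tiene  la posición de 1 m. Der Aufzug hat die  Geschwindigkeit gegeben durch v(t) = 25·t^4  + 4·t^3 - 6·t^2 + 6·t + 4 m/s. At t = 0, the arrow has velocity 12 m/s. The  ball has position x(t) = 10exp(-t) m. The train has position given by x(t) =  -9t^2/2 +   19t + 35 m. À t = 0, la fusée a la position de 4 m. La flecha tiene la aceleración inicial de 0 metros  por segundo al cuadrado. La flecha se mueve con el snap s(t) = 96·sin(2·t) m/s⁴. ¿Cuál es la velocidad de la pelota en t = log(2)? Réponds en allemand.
Ausgehend von der Position x(t) = 10·exp(-t), nehmen wir 1 Ableitung. Die Ableitung von der Position ergibt die Geschwindigkeit: v(t) = -10·exp(-t). Wir haben die Geschwindigkeit v(t) = -10·exp(-t). Durch Einsetzen von t = log(2): v(log(2)) = -5.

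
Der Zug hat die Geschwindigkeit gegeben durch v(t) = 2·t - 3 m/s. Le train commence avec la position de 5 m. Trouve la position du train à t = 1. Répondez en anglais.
To find the answer, we compute 1 integral of v(t) = 2·t - 3. The integral of velocity, with x(0) = 5, gives position: x(t) = t^2 - 3·t + 5. Using x(t) = t^2 - 3·t + 5 and substituting t = 1, we find x = 3.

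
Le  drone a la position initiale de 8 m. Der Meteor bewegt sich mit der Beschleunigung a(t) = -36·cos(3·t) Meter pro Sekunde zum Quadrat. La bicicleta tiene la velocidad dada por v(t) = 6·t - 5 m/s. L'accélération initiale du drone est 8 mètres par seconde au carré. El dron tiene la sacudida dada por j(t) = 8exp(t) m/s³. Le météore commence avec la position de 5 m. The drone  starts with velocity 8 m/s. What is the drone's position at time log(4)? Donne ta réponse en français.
Nous devons trouver l'intégrale de notre équation du jerk j(t) = 8·exp(t) 3 fois. En prenant ∫j(t)dt et en appliquant a(0) = 8, nous trouvons a(t) = 8·exp(t). L'intégrale de l'accélération est la vitesse. En utilisant v(0) = 8, nous obtenons v(t) = 8·exp(t). L'intégrale de la vitesse est la position. En utilisant x(0) = 8, nous obtenons x(t) = 8·exp(t). Nous avons la position x(t) = 8·exp(t). En substituant t = log(4): x(log(4)) = 32.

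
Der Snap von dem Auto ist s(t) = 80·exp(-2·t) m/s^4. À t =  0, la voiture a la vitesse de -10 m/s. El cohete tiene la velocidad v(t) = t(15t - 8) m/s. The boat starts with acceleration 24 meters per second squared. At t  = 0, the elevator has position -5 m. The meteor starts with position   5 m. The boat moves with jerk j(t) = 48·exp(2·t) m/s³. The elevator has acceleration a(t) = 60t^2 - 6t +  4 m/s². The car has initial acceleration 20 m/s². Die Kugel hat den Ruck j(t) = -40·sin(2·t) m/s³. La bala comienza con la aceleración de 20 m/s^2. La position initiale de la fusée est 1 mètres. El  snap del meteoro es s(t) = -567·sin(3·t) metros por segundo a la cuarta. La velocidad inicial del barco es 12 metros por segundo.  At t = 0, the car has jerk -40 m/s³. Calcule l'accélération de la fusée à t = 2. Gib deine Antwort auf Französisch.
En partant de la vitesse v(t) = t·(15·t - 8), nous prenons 1 dérivée. En dérivant la vitesse, nous obtenons l'accélération: a(t) = 30·t - 8. En utilisant a(t) = 30·t - 8 et en substituant t = 2, nous trouvons a = 52.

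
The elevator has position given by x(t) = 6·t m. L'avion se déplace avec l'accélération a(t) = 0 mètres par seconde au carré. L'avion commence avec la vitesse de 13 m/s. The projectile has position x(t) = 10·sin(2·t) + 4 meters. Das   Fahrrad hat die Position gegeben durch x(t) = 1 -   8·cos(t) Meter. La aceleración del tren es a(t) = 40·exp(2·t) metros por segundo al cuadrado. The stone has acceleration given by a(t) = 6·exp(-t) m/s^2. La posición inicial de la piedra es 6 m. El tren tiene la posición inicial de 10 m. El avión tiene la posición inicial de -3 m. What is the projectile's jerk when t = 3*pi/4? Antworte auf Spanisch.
Partiendo de la posición x(t) = 10·sin(2·t) + 4, tomamos 3 derivadas. La derivada de la posición da la velocidad: v(t) = 20·cos(2·t). La derivada de la velocidad da la aceleración: a(t) = -40·sin(2·t). Derivando la aceleración, obtenemos la sacudida: j(t) = -80·cos(2·t). De la ecuación de la sacudida j(t) = -80·cos(2·t), sustituimos t = 3*pi/4 para obtener j = 0.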